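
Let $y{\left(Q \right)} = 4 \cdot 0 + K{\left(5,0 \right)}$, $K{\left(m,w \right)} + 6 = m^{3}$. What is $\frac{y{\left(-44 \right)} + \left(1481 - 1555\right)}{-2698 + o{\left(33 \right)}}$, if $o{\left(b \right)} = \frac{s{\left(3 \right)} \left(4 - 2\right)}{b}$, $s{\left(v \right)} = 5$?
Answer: $- \frac{1485}{89024} \approx -0.016681$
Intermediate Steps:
$K{\left(m,w \right)} = -6 + m^{3}$
$y{\left(Q \right)} = 119$ ($y{\left(Q \right)} = 4 \cdot 0 - \left(6 - 5^{3}\right) = 0 + \left(-6 + 125\right) = 0 + 119 = 119$)
$o{\left(b \right)} = \frac{10}{b}$ ($o{\left(b \right)} = \frac{5 \left(4 - 2\right)}{b} = \frac{5 \cdot 2}{b} = \frac{10}{b}$)
$\frac{y{\left(-44 \right)} + \left(1481 - 1555\right)}{-2698 + o{\left(33 \right)}} = \frac{119 + \left(1481 - 1555\right)}{-2698 + \frac{10}{33}} = \frac{119 - 74}{-2698 + 10 \cdot \frac{1}{33}} = \frac{45}{-2698 + \frac{10}{33}} = \frac{45}{- \frac{89024}{33}} = 45 \left(- \frac{33}{89024}\right) = - \frac{1485}{89024}$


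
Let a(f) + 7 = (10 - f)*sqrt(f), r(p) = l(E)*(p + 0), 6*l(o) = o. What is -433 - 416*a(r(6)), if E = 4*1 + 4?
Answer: 2479 - 1664*sqrt(2) ≈ 125.75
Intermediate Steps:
E = 8 (E = 4 + 4 = 8)
l(o) = o/6
r(p) = 4*p/3 (r(p) = ((1/6)*8)*(p + 0) = 4*p/3)
a(f) = -7 + sqrt(f)*(10 - f) (a(f) = -7 + (10 - f)*sqrt(f) = -7 + sqrt(f)*(10 - f))
-433 - 416*a(r(6)) = -433 - 416*(-7 - ((4/3)*6)**(3/2) + 10*sqrt((4/3)*6)) = -433 - 416*(-7 - 8**(3/2) + 10*sqrt(8)) = -433 - 416*(-7 - 16*sqrt(2) + 10*(2*sqrt(2))) = -433 - 416*(-7 - 16*sqrt(2) + 20*sqrt(2)) = -433 - 416*(-7 + 4*sqrt(2)) = -433 + (2912 - 1664*sqrt(2)) = 2479 - 1664*sqrt(2)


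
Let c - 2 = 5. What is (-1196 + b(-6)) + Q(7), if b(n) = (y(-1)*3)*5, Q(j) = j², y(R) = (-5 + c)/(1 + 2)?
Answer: -1137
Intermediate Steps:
c = 7 (c = 2 + 5 = 7)
y(R) = ⅔ (y(R) = (-5 + 7)/(1 + 2) = 2/3 = 2*(⅓) = ⅔)
b(n) = 10 (b(n) = ((⅔)*3)*5 = 2*5 = 10)
(-1196 + b(-6)) + Q(7) = (-1196 + 10) + 7² = -1186 + 49 = -1137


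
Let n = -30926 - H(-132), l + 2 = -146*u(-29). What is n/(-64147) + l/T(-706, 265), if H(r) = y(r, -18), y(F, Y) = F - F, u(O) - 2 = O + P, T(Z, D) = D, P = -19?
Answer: 438878348/16998955 ≈ 25.818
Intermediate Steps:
u(O) = -17 + O (u(O) = 2 + (O - 19) = 2 + (-19 + O) = -17 + O)
y(F, Y) = 0
H(r) = 0
l = 6714 (l = -2 - 146*(-17 - 29) = -2 - 146*(-46) = -2 + 6716 = 6714)
n = -30926 (n = -30926 - 1*0 = -30926 + 0 = -30926)
n/(-64147) + l/T(-706, 265) = -30926/(-64147) + 6714/265 = -30926*(-1/64147) + 6714*(1/265) = 30926/64147 + 6714/265 = 438878348/16998955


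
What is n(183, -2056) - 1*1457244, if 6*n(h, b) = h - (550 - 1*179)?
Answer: -4371826/3 ≈ -1.4573e+6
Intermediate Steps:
n(h, b) = -371/6 + h/6 (n(h, b) = (h - (550 - 1*179))/6 = (h - (550 - 179))/6 = (h - 1*371)/6 = (h - 371)/6 = (-371 + h)/6 = -371/6 + h/6)
n(183, -2056) - 1*1457244 = (-371/6 + (⅙)*183) - 1*1457244 = (-371/6 + 61/2) - 1457244 = -94/3 - 1457244 = -4371826/3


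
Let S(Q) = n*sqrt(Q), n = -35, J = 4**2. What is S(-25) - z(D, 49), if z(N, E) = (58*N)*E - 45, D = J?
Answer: -45427 - 175*I ≈ -45427.0 - 175.0*I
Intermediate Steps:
J = 16
D = 16
z(N, E) = -45 + 58*E*N (z(N, E) = 58*E*N - 45 = -45 + 58*E*N)
S(Q) = -35*sqrt(Q)
S(-25) - z(D, 49) = -175*I - (-45 + 58*49*16) = -175*I - (-45 + 45472) = -175*I - 1*45427 = -175*I - 45427 = -45427 - 175*I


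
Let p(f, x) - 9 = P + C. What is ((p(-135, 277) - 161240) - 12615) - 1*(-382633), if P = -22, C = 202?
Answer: 208967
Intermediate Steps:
p(f, x) = 189 (p(f, x) = 9 + (-22 + 202) = 9 + 180 = 189)
((p(-135, 277) - 161240) - 12615) - 1*(-382633) = ((189 - 161240) - 12615) - 1*(-382633) = (-161051 - 12615) + 382633 = -173666 + 382633 = 208967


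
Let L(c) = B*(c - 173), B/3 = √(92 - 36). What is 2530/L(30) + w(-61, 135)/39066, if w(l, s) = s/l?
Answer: -45/794342 - 115*√14/546 ≈ -0.78813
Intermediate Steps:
B = 6*√14 (B = 3*√(92 - 36) = 3*√56 = 3*(2*√14) = 6*√14 ≈ 22.450)
L(c) = 6*√14*(-173 + c) (L(c) = (6*√14)*(c - 173) = (6*√14)*(-173 + c) = 6*√14*(-173 + c))
2530/L(30) + w(-61, 135)/39066 = 2530/((6*√14*(-173 + 30))) + (135/(-61))/39066 = 2530/((6*√14*(-143))) + (135*(-1/61))*(1/39066) = 2530/((-858*√14)) - 135/61*1/39066 = 2530*(-√14/12012) - 45/794342 = -115*√14/546 - 45/794342 = -45/794342 - 115*√14/546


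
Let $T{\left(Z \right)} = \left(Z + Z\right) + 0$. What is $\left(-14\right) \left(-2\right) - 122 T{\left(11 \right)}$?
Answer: $-2656$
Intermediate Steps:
$T{\left(Z \right)} = 2 Z$ ($T{\left(Z \right)} = 2 Z + 0 = 2 Z$)
$\left(-14\right) \left(-2\right) - 122 T{\left(11 \right)} = \left(-14\right) \left(-2\right) - 122 \cdot 2 \cdot 11 = 28 - 2684 = -2656$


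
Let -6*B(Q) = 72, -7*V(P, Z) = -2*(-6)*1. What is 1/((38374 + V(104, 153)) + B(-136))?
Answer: 7/268522 ≈ 2.6069e-5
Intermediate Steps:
V(P, Z) = -12/7 (V(P, Z) = -(-2*(-6))/7 = -12/7)
B(Q) = -12 (B(Q) = -1/6*72 = -12)
1/((38374 + V(104, 153)) + B(-136)) = 1/((38374 - 12/7) - 12) = 1/(268606/7 - 12) = 1/(268522/7) = 7/268522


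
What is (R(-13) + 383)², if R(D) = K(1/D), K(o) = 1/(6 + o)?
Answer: 870486016/5929 ≈ 1.4682e+5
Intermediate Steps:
R(D) = 1/(6 + 1/D)
(R(-13) + 383)² = (-13/(1 + 6*(-13)) + 383)² = (-13/(1 - 78) + 383)² = (-13/(-77) + 383)² = (-13*(-1/77) + 383)² = (13/77 + 383)² = (29504/77)² = 870486016/5929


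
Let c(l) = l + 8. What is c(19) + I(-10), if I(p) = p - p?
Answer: 27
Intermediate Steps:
I(p) = 0
c(l) = 8 + l
c(19) + I(-10) = (8 + 19) + 0 = 27 + 0 = 27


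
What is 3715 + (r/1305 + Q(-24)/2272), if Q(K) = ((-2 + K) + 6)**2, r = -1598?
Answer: 688232359/185310 ≈ 3714.0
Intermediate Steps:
Q(K) = (4 + K)**2
3715 + (r/1305 + Q(-24)/2272) = 3715 + (-1598/1305 + (4 - 24)**2/2272) = 3715 + (-1598*1/1305 + (-20)**2*(1/2272)) = 3715 + (-1598/1305 + 400*(1/2272)) = 3715 + (-1598/1305 + 25/142) = 3715 - 194291/185310 = 688232359/185310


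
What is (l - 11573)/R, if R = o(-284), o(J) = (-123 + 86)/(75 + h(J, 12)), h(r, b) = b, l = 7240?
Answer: 376971/37 ≈ 10188.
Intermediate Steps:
o(J) = -37/87 (o(J) = (-123 + 86)/(75 + 12) = -37/87)
R = -37/87 ≈ -0.42529
(l - 11573)/R = (7240 - 11573)/(-37/87) = -4333*(-87/37) = 376971/37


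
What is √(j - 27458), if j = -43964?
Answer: I*√71422 ≈ 267.25*I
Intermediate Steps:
√(j - 27458) = √(-43964 - 27458) = √(-71422) = I*√71422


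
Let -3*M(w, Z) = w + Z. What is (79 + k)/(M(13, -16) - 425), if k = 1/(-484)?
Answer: -38235/205216 ≈ -0.18632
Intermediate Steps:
M(w, Z) = -Z/3 - w/3 (M(w, Z) = -(w + Z)/3 = -(Z + w)/3 = -Z/3 - w/3)
k = -1/484 ≈ -0.0020661
(79 + k)/(M(13, -16) - 425) = (79 - 1/484)/((-1/3*(-16) - 1/3*13) - 425) = 38235/(484*((16/3 - 13/3) - 425)) = 38235/(484*(1 - 425)) = (38235/484)/(-424) = (38235/484)*(-1/424) = -38235/205216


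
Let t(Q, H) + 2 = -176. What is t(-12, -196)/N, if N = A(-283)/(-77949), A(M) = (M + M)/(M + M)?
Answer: 13874922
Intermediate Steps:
A(M) = 1 (A(M) = (2*M)/((2*M)) = (2*M)*(1/(2*M)) = 1)
t(Q, H) = -178 (t(Q, H) = -2 - 176 = -178)
N = -1/77949 (N = 1/(-77949) = 1*(-1/77949) = -1/77949 ≈ -1.2829e-5)
t(-12, -196)/N = -178/(-1/77949) = -178*(-77949) = 13874922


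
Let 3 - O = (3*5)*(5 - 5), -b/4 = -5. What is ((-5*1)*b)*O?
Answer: -300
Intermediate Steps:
b = 20 (b = -4*(-5) = 20)
O = 3 (O = 3 - 3*5*(5 - 5) = 3 - 15*0 = 3 - 1*0 = 3 + 0 = 3)
((-5*1)*b)*O = (-5*1*20)*3 = -5*20*3 = -100*3 = -300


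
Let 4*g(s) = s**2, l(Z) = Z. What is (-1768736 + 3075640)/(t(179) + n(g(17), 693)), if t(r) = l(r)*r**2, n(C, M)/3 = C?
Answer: 5227616/22942223 ≈ 0.22786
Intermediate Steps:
g(s) = s**2/4
n(C, M) = 3*C
t(r) = r**3 (t(r) = r*r**2 = r**3)
(-1768736 + 3075640)/(t(179) + n(g(17), 693)) = (-1768736 + 3075640)/(179**3 + 3*((1/4)*17**2)) = 1306904/(5735339 + 3*((1/4)*289)) = 1306904/(5735339 + 3*(289/4)) = 1306904/(5735339 + 867/4) = 1306904/(22942223/4) = 1306904*(4/22942223) = 5227616/22942223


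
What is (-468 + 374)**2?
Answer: 8836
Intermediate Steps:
(-468 + 374)**2 = (-94)**2 = 8836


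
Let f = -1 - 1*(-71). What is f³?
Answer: 343000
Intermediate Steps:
f = 70 (f = -1 + 71 = 70)
f³ = 70³ = 343000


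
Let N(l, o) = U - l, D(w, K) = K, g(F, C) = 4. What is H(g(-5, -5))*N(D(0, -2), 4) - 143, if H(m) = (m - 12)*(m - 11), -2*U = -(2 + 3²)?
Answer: 277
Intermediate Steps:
U = 11/2 (U = -(-1)*(2 + 3²)/2 = -(-1)*(2 + 9)/2 = -(-1)*11/2 = -½*(-11) = 11/2 ≈ 5.5000)
N(l, o) = 11/2 - l
H(m) = (-12 + m)*(-11 + m)
H(g(-5, -5))*N(D(0, -2), 4) - 143 = (132 + 4² - 23*4)*(11/2 - 1*(-2)) - 143 = (132 + 16 - 92)*(11/2 + 2) - 143 = 56*(15/2) - 143 = 420 - 143 = 277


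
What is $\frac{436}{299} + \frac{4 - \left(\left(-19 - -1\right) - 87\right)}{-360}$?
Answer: $\frac{124369}{107640} \approx 1.1554$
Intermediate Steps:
$\frac{436}{299} + \frac{4 - \left(\left(-19 - -1\right) - 87\right)}{-360} = 436 \cdot \frac{1}{299} + \left(4 - \left(\left(-19 + 1\right) - 87\right)\right) \left(- \frac{1}{360}\right) = \frac{436}{299} + \left(4 - \left(-18 - 87\right)\right) \left(- \frac{1}{360}\right) = \frac{436}{299} + \left(4 - -105\right) \left(- \frac{1}{360}\right) = \frac{436}{299} + \left(4 + 105\right) \left(- \frac{1}{360}\right) = \frac{436}{299} + 109 \left(- \frac{1}{360}\right) = \frac{436}{299} - \frac{109}{360} = \frac{124369}{107640}$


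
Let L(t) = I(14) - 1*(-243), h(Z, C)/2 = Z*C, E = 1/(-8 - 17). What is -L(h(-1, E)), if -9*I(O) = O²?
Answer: -1991/9 ≈ -221.22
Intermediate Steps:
I(O) = -O²/9
E = -1/25 (E = 1/(-25) = -1/25 ≈ -0.040000)
h(Z, C) = 2*C*Z (h(Z, C) = 2*(Z*C) = 2*(C*Z) = 2*C*Z)
L(t) = 1991/9 (L(t) = -⅑*14² - 1*(-243) = -⅑*196 + 243 = -196/9 + 243 = 1991/9)
-L(h(-1, E)) = -1*1991/9 = -1991/9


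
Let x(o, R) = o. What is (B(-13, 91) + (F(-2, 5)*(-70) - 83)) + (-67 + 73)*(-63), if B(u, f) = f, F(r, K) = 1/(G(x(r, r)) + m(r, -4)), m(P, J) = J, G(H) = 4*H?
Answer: -2185/6 ≈ -364.17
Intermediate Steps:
F(r, K) = 1/(-4 + 4*r) (F(r, K) = 1/(4*r - 4) = 1/(-4 + 4*r))
(B(-13, 91) + (F(-2, 5)*(-70) - 83)) + (-67 + 73)*(-63) = (91 + ((1/(4*(-1 - 2)))*(-70) - 83)) + (-67 + 73)*(-63) = (91 + (((¼)/(-3))*(-70) - 83)) + 6*(-63) = (91 + (((¼)*(-⅓))*(-70) - 83)) - 378 = (91 + (-1/12*(-70) - 83)) - 378 = (91 + (35/6 - 83)) - 378 = (91 - 463/6) - 378 = 83/6 - 378 = -2185/6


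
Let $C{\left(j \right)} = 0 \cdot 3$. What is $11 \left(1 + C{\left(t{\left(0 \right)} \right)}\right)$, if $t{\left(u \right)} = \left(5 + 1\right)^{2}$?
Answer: $11$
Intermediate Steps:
$t{\left(u \right)} = 36$ ($t{\left(u \right)} = 6^{2} = 36$)
$C{\left(j \right)} = 0$
$11 \left(1 + C{\left(t{\left(0 \right)} \right)}\right) = 11 \left(1 + 0\right) = 11 \cdot 1 = 11$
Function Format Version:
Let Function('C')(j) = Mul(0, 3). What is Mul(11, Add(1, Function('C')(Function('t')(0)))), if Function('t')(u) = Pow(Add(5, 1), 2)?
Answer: 11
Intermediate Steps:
Function('t')(u) = 36 (Function('t')(u) = Pow(6, 2) = 36)
Function('C')(j) = 0
Mul(11, Add(1, Function('C')(Function('t')(0)))) = Mul(11, Add(1, 0)) = Mul(11, 1) = 11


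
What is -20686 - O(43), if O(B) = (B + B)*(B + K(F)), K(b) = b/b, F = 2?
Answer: -24470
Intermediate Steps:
K(b) = 1
O(B) = 2*B*(1 + B) (O(B) = (B + B)*(B + 1) = (2*B)*(1 + B) = 2*B*(1 + B))
-20686 - O(43) = -20686 - 2*43*(1 + 43) = -20686 - 2*43*44 = -20686 - 1*3784 = -20686 - 3784 = -24470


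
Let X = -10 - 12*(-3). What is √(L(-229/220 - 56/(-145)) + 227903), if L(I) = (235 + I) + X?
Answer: √2321813018085/3190 ≈ 477.66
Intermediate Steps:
X = 26 (X = -10 + 36 = 26)
L(I) = 261 + I (L(I) = (235 + I) + 26 = 261 + I)
√(L(-229/220 - 56/(-145)) + 227903) = √((261 + (-229/220 - 56/(-145))) + 227903) = √((261 + (-229*1/220 - 56*(-1/145))) + 227903) = √((261 + (-229/220 + 56/145)) + 227903) = √((261 - 4177/6380) + 227903) = √(1661003/6380 + 227903) = √(1455682143/6380) = √2321813018085/3190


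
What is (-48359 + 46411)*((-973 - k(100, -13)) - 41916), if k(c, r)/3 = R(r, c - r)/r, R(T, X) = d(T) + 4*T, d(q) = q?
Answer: 83576992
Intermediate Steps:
R(T, X) = 5*T (R(T, X) = T + 4*T = 5*T)
k(c, r) = 15 (k(c, r) = 3*((5*r)/r) = 3*5 = 15)
(-48359 + 46411)*((-973 - k(100, -13)) - 41916) = (-48359 + 46411)*((-973 - 1*15) - 41916) = -1948*((-973 - 15) - 41916) = -1948*(-988 - 41916) = -1948*(-42904) = 83576992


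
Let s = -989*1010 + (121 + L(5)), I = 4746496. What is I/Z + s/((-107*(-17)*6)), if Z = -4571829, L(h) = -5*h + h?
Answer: -1539365257475/16632313902 ≈ -92.553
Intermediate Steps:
L(h) = -4*h
s = -998789 (s = -989*1010 + (121 - 4*5) = -998890 + (121 - 20) = -998890 + 101 = -998789)
I/Z + s/((-107*(-17)*6)) = 4746496/(-4571829) - 998789/(-107*(-17)*6) = 4746496*(-1/4571829) - 998789/(1819*6) = -4746496/4571829 - 998789/10914 = -1539365257475/16632313902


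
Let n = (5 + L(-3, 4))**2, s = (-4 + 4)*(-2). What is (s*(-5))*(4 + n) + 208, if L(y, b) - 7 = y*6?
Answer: 208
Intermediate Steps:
L(y, b) = 7 + 6*y (L(y, b) = 7 + y*6 = 7 + 6*y)
s = 0 (s = 0*(-2) = 0)
n = 36 (n = (5 + (7 + 6*(-3)))**2 = (5 + (7 - 18))**2 = (5 - 11)**2 = (-6)**2 = 36)
(s*(-5))*(4 + n) + 208 = (0*(-5))*(4 + 36) + 208 = 0*40 + 208 = 0 + 208 = 208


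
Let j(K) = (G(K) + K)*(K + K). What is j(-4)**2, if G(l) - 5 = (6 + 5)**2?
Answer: 952576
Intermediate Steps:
G(l) = 126 (G(l) = 5 + (6 + 5)**2 = 5 + 11**2 = 5 + 121 = 126)
j(K) = 2*K*(126 + K) (j(K) = (126 + K)*(K + K) = (126 + K)*(2*K) = 2*K*(126 + K))
j(-4)**2 = (2*(-4)*(126 - 4))**2 = (2*(-4)*122)**2 = (-976)**2 = 952576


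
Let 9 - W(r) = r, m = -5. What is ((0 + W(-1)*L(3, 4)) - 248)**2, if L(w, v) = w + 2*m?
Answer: 101124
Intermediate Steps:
W(r) = 9 - r
L(w, v) = -10 + w (L(w, v) = w + 2*(-5) = w - 10 = -10 + w)
((0 + W(-1)*L(3, 4)) - 248)**2 = ((0 + (9 - 1*(-1))*(-10 + 3)) - 248)**2 = ((0 + (9 + 1)*(-7)) - 248)**2 = ((0 + 10*(-7)) - 248)**2 = ((0 - 70) - 248)**2 = (-70 - 248)**2 = (-318)**2 = 101124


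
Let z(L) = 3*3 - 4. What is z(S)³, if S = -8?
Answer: 125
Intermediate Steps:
z(L) = 5 (z(L) = 9 - 4 = 5)
z(S)³ = 5³ = 125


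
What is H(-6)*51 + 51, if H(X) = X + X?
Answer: -561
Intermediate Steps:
H(X) = 2*X
H(-6)*51 + 51 = (2*(-6))*51 + 51 = -12*51 + 51 = -612 + 51 = -561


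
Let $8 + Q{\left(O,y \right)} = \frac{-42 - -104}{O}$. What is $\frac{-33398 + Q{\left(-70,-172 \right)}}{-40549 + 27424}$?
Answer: $\frac{389747}{153125} \approx 2.5453$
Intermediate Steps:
$Q{\left(O,y \right)} = -8 + \frac{62}{O}$ ($Q{\left(O,y \right)} = -8 + \frac{-42 - -104}{O} = -8 + \frac{-42 + 104}{O} = -8 + \frac{62}{O}$)
$\frac{-33398 + Q{\left(-70,-172 \right)}}{-40549 + 27424} = \frac{-33398 - \left(8 - \frac{62}{-70}\right)}{-40549 + 27424} = \frac{-33398 + \left(-8 + 62 \left(- \frac{1}{70}\right)\right)}{-13125} = \left(-33398 - \frac{311}{35}\right) \left(- \frac{1}{13125}\right) = \left(- \frac{1169241}{35}\right) \left(- \frac{1}{13125}\right) = \frac{389747}{153125}$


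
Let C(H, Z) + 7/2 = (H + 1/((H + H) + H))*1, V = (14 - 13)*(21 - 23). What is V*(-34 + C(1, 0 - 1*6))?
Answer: 217/3 ≈ 72.333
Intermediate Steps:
V = -2 (V = 1*(-2) = -2)
C(H, Z) = -7/2 + H + 1/(3*H) (C(H, Z) = -7/2 + (H + 1/((H + H) + H))*1 = -7/2 + (H + 1/(2*H + H))*1 = -7/2 + (H + 1/(3*H))*1 = -7/2 + (H + 1/(3*H)) = -7/2 + H + 1/(3*H))
V*(-34 + C(1, 0 - 1*6)) = -2*(-34 + (-7/2 + 1 + (⅓)/1)) = -2*(-34 + (-7/2 + 1 + (⅓)*1)) = -2*(-34 + (-7/2 + 1 + ⅓)) = -2*(-34 - 13/6) = -2*(-217/6) = 217/3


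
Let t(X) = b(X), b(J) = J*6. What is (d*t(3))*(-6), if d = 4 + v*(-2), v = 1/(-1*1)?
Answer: -648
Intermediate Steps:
v = -1 (v = 1/(-1) = -1)
b(J) = 6*J
t(X) = 6*X
d = 6 (d = 4 - 1*(-2) = 4 + 2 = 6)
(d*t(3))*(-6) = (6*(6*3))*(-6) = (6*18)*(-6) = 108*(-6) = -648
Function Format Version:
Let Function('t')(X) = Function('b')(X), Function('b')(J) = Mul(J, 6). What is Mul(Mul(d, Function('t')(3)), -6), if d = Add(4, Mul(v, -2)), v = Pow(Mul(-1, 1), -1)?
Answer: -648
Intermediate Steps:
v = -1 (v = Pow(-1, -1) = -1)
Function('b')(J) = Mul(6, J)
Function('t')(X) = Mul(6, X)
d = 6 (d = Add(4, Mul(-1, -2)) = Add(4, 2) = 6)
Mul(Mul(d, Function('t')(3)), -6) = Mul(Mul(6, Mul(6, 3)), -6) = Mul(Mul(6, 18), -6) = Mul(108, -6) = -648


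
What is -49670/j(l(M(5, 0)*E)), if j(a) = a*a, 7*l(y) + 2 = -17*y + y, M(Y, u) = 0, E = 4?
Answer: -1216915/2 ≈ -6.0846e+5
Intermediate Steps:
l(y) = -2/7 - 16*y/7 (l(y) = -2/7 + (-17*y + y)/7 = -2/7 + (-16*y)/7 = -2/7 - 16*y/7)
j(a) = a²
-49670/j(l(M(5, 0)*E)) = -49670/(-2/7 - 0*4)² = -49670/(-2/7 - 16/7*0)² = -49670/(-2/7 + 0)² = -49670/((-2/7)²) = -49670/4/49 = -49670*49/4 = -1216915/2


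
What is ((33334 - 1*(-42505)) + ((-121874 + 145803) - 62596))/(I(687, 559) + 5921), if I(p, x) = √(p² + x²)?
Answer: 220095412/34273791 - 185860*√31378/34273791 ≈ 5.4611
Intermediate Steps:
((33334 - 1*(-42505)) + ((-121874 + 145803) - 62596))/(I(687, 559) + 5921) = ((33334 - 1*(-42505)) + ((-121874 + 145803) - 62596))/(√(687² + 559²) + 5921) = ((33334 + 42505) + (23929 - 62596))/(√(471969 + 312481) + 5921) = (75839 - 38667)/(√784450 + 5921) = 37172/(5*√31378 + 5921) = 37172/(5921 + 5*√31378)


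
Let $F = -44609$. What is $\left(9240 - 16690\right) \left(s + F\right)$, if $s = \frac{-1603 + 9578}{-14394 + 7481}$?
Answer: $\frac{2297505440400}{6913} \approx 3.3235 \cdot 10^{8}$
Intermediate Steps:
$s = - \frac{7975}{6913}$ ($s = \frac{7975}{-6913} = 7975 \left(- \frac{1}{6913}\right) = - \frac{7975}{6913} \approx -1.1536$)
$\left(9240 - 16690\right) \left(s + F\right) = \left(9240 - 16690\right) \left(- \frac{7975}{6913} - 44609\right) = \left(-7450\right) \left(- \frac{308389992}{6913}\right) = \frac{2297505440400}{6913}$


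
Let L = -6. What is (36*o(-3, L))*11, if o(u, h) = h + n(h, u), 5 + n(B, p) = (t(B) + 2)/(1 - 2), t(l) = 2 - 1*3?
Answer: -4752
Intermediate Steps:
t(l) = -1 (t(l) = 2 - 3 = -1)
n(B, p) = -6 (n(B, p) = -5 + (-1 + 2)/(1 - 2) = -5 + 1/(-1) = -5 + 1*(-1) = -5 - 1 = -6)
o(u, h) = -6 + h (o(u, h) = h - 6 = -6 + h)
(36*o(-3, L))*11 = (36*(-6 - 6))*11 = (36*(-12))*11 = -432*11 = -4752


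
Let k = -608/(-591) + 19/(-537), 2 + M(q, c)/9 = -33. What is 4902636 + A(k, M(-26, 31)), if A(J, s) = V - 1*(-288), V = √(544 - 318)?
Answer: 4902924 + √226 ≈ 4.9029e+6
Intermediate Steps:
V = √226 ≈ 15.033
M(q, c) = -315 (M(q, c) = -18 + 9*(-33) = -18 - 297 = -315)
k = 105089/105789 (k = -608*(-1/591) + 19*(-1/537) = 608/591 - 19/537 = 105089/105789 ≈ 0.99338)
A(J, s) = 288 + √226 (A(J, s) = √226 - 1*(-288) = √226 + 288 = 288 + √226)
4902636 + A(k, M(-26, 31)) = 4902636 + (288 + √226) = 4902924 + √226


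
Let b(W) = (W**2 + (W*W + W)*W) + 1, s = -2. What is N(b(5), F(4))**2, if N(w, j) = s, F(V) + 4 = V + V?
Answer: 4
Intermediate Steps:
F(V) = -4 + 2*V (F(V) = -4 + (V + V) = -4 + 2*V)
b(W) = 1 + W**2 + W*(W + W**2) (b(W) = (W**2 + (W**2 + W)*W) + 1 = (W**2 + (W + W**2)*W) + 1 = (W**2 + W*(W + W**2)) + 1 = 1 + W**2 + W*(W + W**2))
N(w, j) = -2
N(b(5), F(4))**2 = (-2)**2 = 4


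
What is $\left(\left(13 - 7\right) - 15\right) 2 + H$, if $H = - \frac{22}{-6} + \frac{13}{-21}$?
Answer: $- \frac{314}{21} \approx -14.952$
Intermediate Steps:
$H = \frac{64}{21}$ ($H = \left(-22\right) \left(- \frac{1}{6}\right) + 13 \left(- \frac{1}{21}\right) = \frac{11}{3} - \frac{13}{21} = \frac{64}{21} \approx 3.0476$)
$\left(\left(13 - 7\right) - 15\right) 2 + H = \left(\left(13 - 7\right) - 15\right) 2 + \frac{64}{21} = \left(6 - 15\right) 2 + \frac{64}{21} = \left(-9\right) 2 + \frac{64}{21} = -18 + \frac{64}{21} = - \frac{314}{21}$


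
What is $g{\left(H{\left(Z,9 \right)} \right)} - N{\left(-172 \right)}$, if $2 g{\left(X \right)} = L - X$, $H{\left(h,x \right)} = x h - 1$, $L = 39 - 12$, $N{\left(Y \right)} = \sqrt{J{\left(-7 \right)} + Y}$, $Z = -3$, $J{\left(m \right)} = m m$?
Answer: $\frac{55}{2} - i \sqrt{123} \approx 27.5 - 11.091 i$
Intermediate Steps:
$J{\left(m \right)} = m^{2}$
$N{\left(Y \right)} = \sqrt{49 + Y}$ ($N{\left(Y \right)} = \sqrt{\left(-7\right)^{2} + Y} = \sqrt{49 + Y}$)
$L = 27$
$H{\left(h,x \right)} = -1 + h x$ ($H{\left(h,x \right)} = h x - 1 = -1 + h x$)
$g{\left(X \right)} = \frac{27}{2} - \frac{X}{2}$ ($g{\left(X \right)} = \frac{27 - X}{2} = \frac{27}{2} - \frac{X}{2}$)
$g{\left(H{\left(Z,9 \right)} \right)} - N{\left(-172 \right)} = \left(\frac{27}{2} - \frac{-1 - 27}{2}\right) - \sqrt{49 - 172} = \left(\frac{27}{2} - \frac{-1 - 27}{2}\right) - \sqrt{-123} = \left(\frac{27}{2} - -14\right) - i \sqrt{123} = \left(\frac{27}{2} + 14\right) - i \sqrt{123} = \frac{55}{2} - i \sqrt{123}$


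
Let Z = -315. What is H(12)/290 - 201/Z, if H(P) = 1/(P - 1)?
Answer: 42767/66990 ≈ 0.63841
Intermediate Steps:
H(P) = 1/(-1 + P)
H(12)/290 - 201/Z = 1/((-1 + 12)*290) - 201/(-315) = (1/290)/11 - 201*(-1/315) = (1/11)*(1/290) + 67/105 = 1/3190 + 67/105 = 42767/66990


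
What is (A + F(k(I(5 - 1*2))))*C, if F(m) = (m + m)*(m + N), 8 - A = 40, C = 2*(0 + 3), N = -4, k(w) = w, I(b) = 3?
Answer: -228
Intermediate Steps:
C = 6 (C = 2*3 = 6)
A = -32 (A = 8 - 1*40 = 8 - 40 = -32)
F(m) = 2*m*(-4 + m) (F(m) = (m + m)*(m - 4) = (2*m)*(-4 + m) = 2*m*(-4 + m))
(A + F(k(I(5 - 1*2))))*C = (-32 + 2*3*(-4 + 3))*6 = (-32 + 2*3*(-1))*6 = (-32 - 6)*6 = -38*6 = -228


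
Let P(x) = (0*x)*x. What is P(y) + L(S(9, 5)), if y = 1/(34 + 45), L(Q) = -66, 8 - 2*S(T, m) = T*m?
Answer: -66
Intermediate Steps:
S(T, m) = 4 - T*m/2
y = 1/79 ≈ 0.012658
P(x) = 0 (P(x) = 0*x = 0)
P(y) + L(S(9, 5)) = 0 - 66 = -66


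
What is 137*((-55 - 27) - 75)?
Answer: -21509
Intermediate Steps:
137*((-55 - 27) - 75) = 137*(-82 - 75) = 137*(-157) = -21509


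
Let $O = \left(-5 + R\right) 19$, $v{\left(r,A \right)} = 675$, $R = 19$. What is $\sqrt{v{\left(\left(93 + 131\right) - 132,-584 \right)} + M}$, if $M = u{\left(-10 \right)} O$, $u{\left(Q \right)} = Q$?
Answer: $i \sqrt{1985} \approx 44.553 i$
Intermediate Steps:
$O = 266$ ($O = \left(-5 + 19\right) 19 = 14 \cdot 19 = 266$)
$M = -2660$ ($M = \left(-10\right) 266 = -2660$)
$\sqrt{v{\left(\left(93 + 131\right) - 132,-584 \right)} + M} = \sqrt{675 - 2660} = \sqrt{-1985} = i \sqrt{1985}$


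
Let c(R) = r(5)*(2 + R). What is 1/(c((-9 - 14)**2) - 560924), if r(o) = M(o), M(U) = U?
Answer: -1/558269 ≈ -1.7913e-6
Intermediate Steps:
r(o) = o
c(R) = 10 + 5*R (c(R) = 5*(2 + R) = 10 + 5*R)
1/(c((-9 - 14)**2) - 560924) = 1/((10 + 5*(-9 - 14)**2) - 560924) = 1/((10 + 5*(-23)**2) - 560924) = 1/((10 + 5*529) - 560924) = 1/((10 + 2645) - 560924) = 1/(2655 - 560924) = 1/(-558269) = -1/558269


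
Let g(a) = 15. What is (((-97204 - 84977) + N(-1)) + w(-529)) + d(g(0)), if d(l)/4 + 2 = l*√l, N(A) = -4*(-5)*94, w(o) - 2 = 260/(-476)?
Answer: -21456598/119 + 60*√15 ≈ -1.8008e+5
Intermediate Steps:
w(o) = 173/119 (w(o) = 2 + 260/(-476) = 2 + 260*(-1/476) = 2 - 65/119 = 173/119)
N(A) = 1880 (N(A) = 20*94 = 1880)
d(l) = -8 + 4*l^(3/2) (d(l) = -8 + 4*(l*√l) = -8 + 4*l^(3/2))
(((-97204 - 84977) + N(-1)) + w(-529)) + d(g(0)) = (((-97204 - 84977) + 1880) + 173/119) + (-8 + 4*15^(3/2)) = ((-182181 + 1880) + 173/119) + (-8 + 4*(15*√15)) = (-180301 + 173/119) + (-8 + 60*√15) = -21455646/119 + (-8 + 60*√15) = -21456598/119 + 60*√15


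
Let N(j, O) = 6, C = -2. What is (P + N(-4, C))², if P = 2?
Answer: 64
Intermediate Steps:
(P + N(-4, C))² = (2 + 6)² = 8² = 64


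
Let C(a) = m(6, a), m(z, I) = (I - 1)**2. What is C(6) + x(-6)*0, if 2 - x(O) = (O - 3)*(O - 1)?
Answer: 25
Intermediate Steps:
x(O) = 2 - (-1 + O)*(-3 + O) (x(O) = 2 - (O - 3)*(O - 1) = 2 - (-3 + O)*(-1 + O) = 2 - (-1 + O)*(-3 + O))
m(z, I) = (-1 + I)**2
C(a) = (-1 + a)**2
C(6) + x(-6)*0 = (-1 + 6)**2 + (-1 - 1*(-6)**2 + 4*(-6))*0 = 5**2 + (-1 - 1*36 - 24)*0 = 25 + (-1 - 36 - 24)*0 = 25 - 61*0 = 25 + 0 = 25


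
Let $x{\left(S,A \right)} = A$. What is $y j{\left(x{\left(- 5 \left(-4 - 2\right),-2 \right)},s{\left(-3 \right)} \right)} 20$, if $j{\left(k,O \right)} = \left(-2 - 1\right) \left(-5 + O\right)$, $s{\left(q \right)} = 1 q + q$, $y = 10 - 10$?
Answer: $0$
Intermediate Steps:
$y = 0$ ($y = 10 - 10 = 0$)
$s{\left(q \right)} = 2 q$ ($s{\left(q \right)} = q + q = 2 q$)
$j{\left(k,O \right)} = 15 - 3 O$ ($j{\left(k,O \right)} = - 3 \left(-5 + O\right) = 15 - 3 O$)
$y j{\left(x{\left(- 5 \left(-4 - 2\right),-2 \right)},s{\left(-3 \right)} \right)} 20 = 0 \left(15 - 3 \cdot 2 \left(-3\right)\right) 20 = 0 \left(15 - -18\right) 20 = 0 \left(15 + 18\right) 20 = 0 \cdot 33 \cdot 20 = 0 \cdot 20 = 0$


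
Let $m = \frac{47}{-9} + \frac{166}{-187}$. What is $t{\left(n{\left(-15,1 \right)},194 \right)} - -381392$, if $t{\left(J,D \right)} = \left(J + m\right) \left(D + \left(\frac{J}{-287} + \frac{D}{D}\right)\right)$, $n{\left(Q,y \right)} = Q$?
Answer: $\frac{20247943088}{53669} \approx 3.7727 \cdot 10^{5}$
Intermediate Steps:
$m = - \frac{10283}{1683}$ ($m = 47 \left(- \frac{1}{9}\right) + 166 \left(- \frac{1}{187}\right) = - \frac{47}{9} - \frac{166}{187} = - \frac{10283}{1683} \approx -6.1099$)
$t{\left(J,D \right)} = \left(- \frac{10283}{1683} + J\right) \left(1 + D - \frac{J}{287}\right)$ ($t{\left(J,D \right)} = \left(J - \frac{10283}{1683}\right) \left(D + \left(\frac{J}{-287} + \frac{D}{D}\right)\right) = \left(- \frac{10283}{1683} + J\right) \left(D + \left(J \left(- \frac{1}{287}\right) + 1\right)\right) = \left(- \frac{10283}{1683} + J\right) \left(D - \left(-1 + \frac{J}{287}\right)\right) = \left(- \frac{10283}{1683} + J\right) \left(1 + D - \frac{J}{287}\right)$)
$t{\left(n{\left(-15,1 \right)},194 \right)} - -381392 = \left(- \frac{10283}{1683} - \frac{1994902}{1683} - \frac{\left(-15\right)^{2}}{287} + \frac{70472}{69003} \left(-15\right) + 194 \left(-15\right)\right) - -381392 = \left(- \frac{10283}{1683} - \frac{1994902}{1683} - \frac{225}{287} - \frac{352360}{23001} - 2910\right) + 381392 = - \frac{220984160}{53669} + 381392 = \frac{20247943088}{53669}$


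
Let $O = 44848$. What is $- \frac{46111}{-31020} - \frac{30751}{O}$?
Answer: $\frac{278522527}{347796240} \approx 0.80082$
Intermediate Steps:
$- \frac{46111}{-31020} - \frac{30751}{O} = - \frac{46111}{-31020} - \frac{30751}{44848} = \left(-46111\right) \left(- \frac{1}{31020}\right) - \frac{30751}{44848} = \frac{46111}{31020} - \frac{30751}{44848} = \frac{278522527}{347796240}$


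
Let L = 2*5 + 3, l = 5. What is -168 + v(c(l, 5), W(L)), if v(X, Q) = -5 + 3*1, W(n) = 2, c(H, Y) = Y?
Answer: -170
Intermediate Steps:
L = 13 (L = 10 + 3 = 13)
v(X, Q) = -2 (v(X, Q) = -5 + 3 = -2)
-168 + v(c(l, 5), W(L)) = -168 - 2 = -170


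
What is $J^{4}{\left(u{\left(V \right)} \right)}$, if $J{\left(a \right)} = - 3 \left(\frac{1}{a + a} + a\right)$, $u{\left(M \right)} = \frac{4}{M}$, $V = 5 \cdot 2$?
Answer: $\frac{96059601}{160000} \approx 600.37$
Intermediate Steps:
$V = 10$
$J{\left(a \right)} = - 3 a - \frac{3}{2 a}$ ($J{\left(a \right)} = - 3 \left(\frac{1}{2 a} + a\right) = - 3 \left(a + \frac{1}{2 a}\right) = - 3 a - \frac{3}{2 a}$)
$J^{4}{\left(u{\left(V \right)} \right)} = \left(- 3 \cdot \frac{4}{10} - \frac{3}{2 \cdot \frac{4}{10}}\right)^{4} = \left(- 3 \cdot 4 \cdot \frac{1}{10} - \frac{3}{2 \cdot 4 \cdot \frac{1}{10}}\right)^{4} = \left(\left(-3\right) \frac{2}{5} - \frac{3}{2 \cdot \frac{2}{5}}\right)^{4} = \left(- \frac{6}{5} - \frac{15}{4}\right)^{4} = \left(- \frac{99}{20}\right)^{4} = \frac{96059601}{160000}$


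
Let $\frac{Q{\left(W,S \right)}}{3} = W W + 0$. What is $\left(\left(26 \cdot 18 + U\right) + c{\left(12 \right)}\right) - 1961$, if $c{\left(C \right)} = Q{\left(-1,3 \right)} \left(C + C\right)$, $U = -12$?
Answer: $-1433$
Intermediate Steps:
$Q{\left(W,S \right)} = 3 W^{2}$ ($Q{\left(W,S \right)} = 3 \left(W W + 0\right) = 3 \left(W^{2} + 0\right) = 3 W^{2}$)
$c{\left(C \right)} = 6 C$ ($c{\left(C \right)} = 3 \left(-1\right)^{2} \left(C + C\right) = 3 \cdot 1 \cdot 2 C = 3 \cdot 2 C = 6 C$)
$\left(\left(26 \cdot 18 + U\right) + c{\left(12 \right)}\right) - 1961 = \left(\left(26 \cdot 18 - 12\right) + 6 \cdot 12\right) - 1961 = \left(\left(468 - 12\right) + 72\right) - 1961 = \left(456 + 72\right) - 1961 = 528 - 1961 = -1433$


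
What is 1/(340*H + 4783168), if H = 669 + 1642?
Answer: 1/5568908 ≈ 1.7957e-7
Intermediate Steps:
H = 2311
1/(340*H + 4783168) = 1/(340*2311 + 4783168) = 1/(785740 + 4783168) = 1/5568908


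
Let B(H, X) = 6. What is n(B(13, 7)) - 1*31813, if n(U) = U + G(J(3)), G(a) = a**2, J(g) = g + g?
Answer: -31771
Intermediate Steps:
J(g) = 2*g
n(U) = 36 + U (n(U) = U + (2*3)**2 = U + 6**2 = U + 36 = 36 + U)
n(B(13, 7)) - 1*31813 = (36 + 6) - 1*31813 = 42 - 31813 = -31771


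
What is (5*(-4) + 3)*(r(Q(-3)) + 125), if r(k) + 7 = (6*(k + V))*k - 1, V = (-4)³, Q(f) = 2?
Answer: 10659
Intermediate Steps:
V = -64
r(k) = -8 + k*(-384 + 6*k) (r(k) = -7 + ((6*(k - 64))*k - 1) = -7 + ((6*(-64 + k))*k - 1) = -7 + ((-384 + 6*k)*k - 1) = -7 + (k*(-384 + 6*k) - 1) = -7 + (-1 + k*(-384 + 6*k)) = -8 + k*(-384 + 6*k))
(5*(-4) + 3)*(r(Q(-3)) + 125) = (5*(-4) + 3)*((-8 - 384*2 + 6*2²) + 125) = (-20 + 3)*((-8 - 768 + 6*4) + 125) = -17*((-8 - 768 + 24) + 125) = -17*(-752 + 125) = -17*(-627) = 10659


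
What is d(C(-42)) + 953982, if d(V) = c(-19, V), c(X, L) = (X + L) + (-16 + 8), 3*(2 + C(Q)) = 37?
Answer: 2861896/3 ≈ 9.5397e+5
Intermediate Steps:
C(Q) = 31/3 (C(Q) = -2 + (⅓)*37 = -2 + 37/3 = 31/3)
c(X, L) = -8 + L + X (c(X, L) = (L + X) - 8 = -8 + L + X)
d(V) = -27 + V (d(V) = -8 + V - 19 = -27 + V)
d(C(-42)) + 953982 = (-27 + 31/3) + 953982 = -50/3 + 953982 = 2861896/3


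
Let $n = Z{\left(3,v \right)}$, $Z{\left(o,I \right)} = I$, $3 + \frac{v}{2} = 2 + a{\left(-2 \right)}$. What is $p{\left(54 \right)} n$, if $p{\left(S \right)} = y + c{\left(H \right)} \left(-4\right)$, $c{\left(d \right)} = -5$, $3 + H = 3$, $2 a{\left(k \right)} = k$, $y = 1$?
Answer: $-84$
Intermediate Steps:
$a{\left(k \right)} = \frac{k}{2}$
$v = -4$ ($v = -6 + 2 \left(2 + \frac{1}{2} \left(-2\right)\right) = -6 + 2 \left(2 - 1\right) = -6 + 2 \cdot 1 = -6 + 2 = -4$)
$H = 0$ ($H = -3 + 3 = 0$)
$n = -4$
$p{\left(S \right)} = 21$ ($p{\left(S \right)} = 1 - -20 = 1 + 20 = 21$)
$p{\left(54 \right)} n = 21 \left(-4\right) = -84$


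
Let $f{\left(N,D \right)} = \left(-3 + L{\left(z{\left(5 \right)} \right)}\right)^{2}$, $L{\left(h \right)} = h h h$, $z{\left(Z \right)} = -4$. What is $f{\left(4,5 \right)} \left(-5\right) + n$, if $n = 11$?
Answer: $-22434$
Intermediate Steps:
$L{\left(h \right)} = h^{3}$ ($L{\left(h \right)} = h^{2} h = h^{3}$)
$f{\left(N,D \right)} = 4489$ ($f{\left(N,D \right)} = \left(-3 + \left(-4\right)^{3}\right)^{2} = \left(-3 - 64\right)^{2} = \left(-67\right)^{2} = 4489$)
$f{\left(4,5 \right)} \left(-5\right) + n = 4489 \left(-5\right) + 11 = -22445 + 11 = -22434$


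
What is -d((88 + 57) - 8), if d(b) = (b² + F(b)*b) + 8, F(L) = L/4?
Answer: -93877/4 ≈ -23469.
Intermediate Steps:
F(L) = L/4 (F(L) = L*(¼) = L/4)
d(b) = 8 + 5*b²/4 (d(b) = (b² + (b/4)*b) + 8 = (b² + b²/4) + 8 = 5*b²/4 + 8 = 8 + 5*b²/4)
-d((88 + 57) - 8) = -(8 + 5*((88 + 57) - 8)²/4) = -(8 + 5*(145 - 8)²/4) = -(8 + (5/4)*137²) = -(8 + (5/4)*18769) = -(8 + 93845/4) = -1*93877/4 = -93877/4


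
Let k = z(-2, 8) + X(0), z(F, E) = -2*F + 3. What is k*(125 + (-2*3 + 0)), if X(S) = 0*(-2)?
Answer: 833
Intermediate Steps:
z(F, E) = 3 - 2*F
X(S) = 0
k = 7 (k = (3 - 2*(-2)) + 0 = (3 + 4) + 0 = 7 + 0 = 7)
k*(125 + (-2*3 + 0)) = 7*(125 + (-2*3 + 0)) = 7*(125 + (-6 + 0)) = 7*(125 - 6) = 7*119 = 833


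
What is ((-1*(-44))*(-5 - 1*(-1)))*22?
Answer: -3872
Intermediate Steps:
((-1*(-44))*(-5 - 1*(-1)))*22 = (44*(-5 + 1))*22 = (44*(-4))*22 = -176*22 = -3872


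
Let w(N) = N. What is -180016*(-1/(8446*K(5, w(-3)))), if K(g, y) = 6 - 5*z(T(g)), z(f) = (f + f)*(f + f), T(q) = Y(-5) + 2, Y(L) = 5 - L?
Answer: -45004/6068451 ≈ -0.0074161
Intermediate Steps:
T(q) = 12 (T(q) = (5 - 1*(-5)) + 2 = (5 + 5) + 2 = 10 + 2 = 12)
z(f) = 4*f**2 (z(f) = (2*f)*(2*f) = 4*f**2)
K(g, y) = -2874 (K(g, y) = 6 - 20*12**2 = 6 - 20*144 = 6 - 5*576 = 6 - 2880 = -2874)
-180016*(-1/(8446*K(5, w(-3)))) = -180016/((-8446*(-2874))) = -180016/24273804 = -180016*1/24273804 = -45004/6068451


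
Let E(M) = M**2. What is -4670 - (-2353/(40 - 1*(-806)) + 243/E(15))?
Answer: -98734517/21150 ≈ -4668.3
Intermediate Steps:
-4670 - (-2353/(40 - 1*(-806)) + 243/E(15)) = -4670 - (-2353/(40 - 1*(-806)) + 243/(15**2)) = -4670 - (-2353/(40 + 806) + 243/225) = -4670 - (-2353/846 + 243*(1/225)) = -4670 - (-2353*1/846 + 27/25) = -4670 - (-2353/846 + 27/25) = -4670 - 1*(-35983/21150) = -4670 + 35983/21150 = -98734517/21150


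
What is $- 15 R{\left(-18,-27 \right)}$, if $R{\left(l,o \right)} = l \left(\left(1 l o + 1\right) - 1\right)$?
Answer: $131220$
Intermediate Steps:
$R{\left(l,o \right)} = o l^{2}$ ($R{\left(l,o \right)} = l \left(\left(l o + 1\right) - 1\right) = l \left(\left(1 + l o\right) - 1\right) = l l o = o l^{2}$)
$- 15 R{\left(-18,-27 \right)} = - 15 \left(- 27 \left(-18\right)^{2}\right) = - 15 \left(\left(-27\right) 324\right) = \left(-15\right) \left(-8748\right) = 131220$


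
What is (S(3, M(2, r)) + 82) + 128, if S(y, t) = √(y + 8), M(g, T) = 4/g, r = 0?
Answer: 210 + √11 ≈ 213.32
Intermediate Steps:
S(y, t) = √(8 + y)
(S(3, M(2, r)) + 82) + 128 = (√(8 + 3) + 82) + 128 = (√11 + 82) + 128 = (82 + √11) + 128 = 210 + √11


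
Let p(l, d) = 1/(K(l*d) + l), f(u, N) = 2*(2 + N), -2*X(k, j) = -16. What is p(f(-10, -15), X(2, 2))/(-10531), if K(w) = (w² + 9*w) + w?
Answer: -1/433434898 ≈ -2.3072e-9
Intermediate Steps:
X(k, j) = 8 (X(k, j) = -½*(-16) = 8)
K(w) = w² + 10*w
f(u, N) = 4 + 2*N
p(l, d) = 1/(l + d*l*(10 + d*l)) (p(l, d) = 1/((l*d)*(10 + l*d) + l) = 1/((d*l)*(10 + d*l) + l) = 1/(d*l*(10 + d*l) + l) = 1/(l + d*l*(10 + d*l)))
p(f(-10, -15), X(2, 2))/(-10531) = (1/((4 + 2*(-15))*(1 + 8*(10 + 8*(4 + 2*(-15))))))/(-10531) = (1/((4 - 30)*(1 + 8*(10 + 8*(4 - 30)))))*(-1/10531) = (1/((-26)*(1 + 8*(10 + 8*(-26)))))*(-1/10531) = -1/(26*(1 + 8*(10 - 208)))*(-1/10531) = -1/(26*(1 + 8*(-198)))*(-1/10531) = -1/(26*(1 - 1584))*(-1/10531) = -1/26/(-1583)*(-1/10531) = -1/26*(-1/1583)*(-1/10531) = (1/41158)*(-1/10531) = -1/433434898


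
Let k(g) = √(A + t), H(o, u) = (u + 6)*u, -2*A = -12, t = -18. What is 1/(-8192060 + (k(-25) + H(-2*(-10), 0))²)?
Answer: -1/8192072 ≈ -1.2207e-7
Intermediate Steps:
A = 6 (A = -½*(-12) = 6)
H(o, u) = u*(6 + u) (H(o, u) = (6 + u)*u = u*(6 + u))
k(g) = 2*I*√3 (k(g) = √(6 - 18) = √(-12) = 2*I*√3)
1/(-8192060 + (k(-25) + H(-2*(-10), 0))²) = 1/(-8192060 + (2*I*√3 + 0*(6 + 0))²) = 1/(-8192060 + (2*I*√3 + 0*6)²) = 1/(-8192060 + (2*I*√3 + 0)²) = 1/(-8192060 + (2*I*√3)²) = 1/(-8192060 - 12) = 1/(-8192072) = -1/8192072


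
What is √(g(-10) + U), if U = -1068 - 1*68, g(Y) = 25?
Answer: I*√1111 ≈ 33.332*I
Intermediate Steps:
U = -1136 (U = -1068 - 68 = -1136)
√(g(-10) + U) = √(25 - 1136) = √(-1111) = I*√1111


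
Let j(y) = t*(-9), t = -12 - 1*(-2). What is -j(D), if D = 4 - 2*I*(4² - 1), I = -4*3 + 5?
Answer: -90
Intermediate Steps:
t = -10 (t = -12 + 2 = -10)
I = -7 (I = -12 + 5 = -7)
D = 214 (D = 4 - (-14)*(4² - 1) = 4 - (-14)*(16 - 1) = 4 - (-14)*15 = 4 - 2*(-105) = 4 + 210 = 214)
j(y) = 90 (j(y) = -10*(-9) = 90)
-j(D) = -1*90 = -90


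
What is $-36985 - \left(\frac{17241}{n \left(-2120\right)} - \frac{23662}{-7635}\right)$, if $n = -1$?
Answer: $- \frac{23953136219}{647448} \approx -36996.0$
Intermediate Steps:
$-36985 - \left(\frac{17241}{n \left(-2120\right)} - \frac{23662}{-7635}\right) = -36985 - \left(\frac{17241}{\left(-1\right) \left(-2120\right)} - \frac{23662}{-7635}\right) = -36985 - \left(\frac{17241}{2120} - - \frac{23662}{7635}\right) = -36985 - \left(17241 \cdot \frac{1}{2120} + \frac{23662}{7635}\right) = -36985 - \left(\frac{17241}{2120} + \frac{23662}{7635}\right) = -36985 - \frac{7271939}{647448} = - \frac{23953136219}{647448}$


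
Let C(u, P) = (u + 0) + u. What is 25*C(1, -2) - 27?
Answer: 23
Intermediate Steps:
C(u, P) = 2*u (C(u, P) = u + u = 2*u)
25*C(1, -2) - 27 = 25*(2*1) - 27 = 25*2 - 27 = 50 - 27 = 23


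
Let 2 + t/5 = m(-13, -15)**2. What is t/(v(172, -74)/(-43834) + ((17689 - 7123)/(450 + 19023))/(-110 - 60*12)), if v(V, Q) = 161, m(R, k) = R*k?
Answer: -3206927582689450/72983977 ≈ -4.3940e+7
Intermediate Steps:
t = 190115 (t = -10 + 5*(-13*(-15))**2 = -10 + 5*195**2 = -10 + 5*38025 = -10 + 190125 = 190115)
t/(v(172, -74)/(-43834) + ((17689 - 7123)/(450 + 19023))/(-110 - 60*12)) = 190115/(161/(-43834) + ((17689 - 7123)/(450 + 19023))/(-110 - 60*12)) = 190115/(161*(-1/43834) + (10566/19473)/(-110 - 720)) = 190115/(-23/6262 + (10566*(1/19473))/(-830)) = 190115/(-23/6262 + (3522/6491)*(-1/830)) = 190115/(-23/6262 - 1761/2693765) = 190115/(-72983977/16868356430) = 190115*(-16868356430/72983977) = -3206927582689450/72983977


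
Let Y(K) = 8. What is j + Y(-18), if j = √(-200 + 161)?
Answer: 8 + I*√39 ≈ 8.0 + 6.245*I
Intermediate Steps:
j = I*√39 (j = √(-39) = I*√39 ≈ 6.245*I)
j + Y(-18) = I*√39 + 8 = 8 + I*√39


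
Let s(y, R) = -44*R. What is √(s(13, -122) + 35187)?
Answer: √40555 ≈ 201.38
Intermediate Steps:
√(s(13, -122) + 35187) = √(-44*(-122) + 35187) = √(5368 + 35187) = √40555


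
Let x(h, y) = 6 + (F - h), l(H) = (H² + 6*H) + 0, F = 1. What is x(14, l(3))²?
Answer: 49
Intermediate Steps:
l(H) = H² + 6*H
x(h, y) = 7 - h (x(h, y) = 6 + (1 - h) = 7 - h)
x(14, l(3))² = (7 - 1*14)² = (7 - 14)² = (-7)² = 49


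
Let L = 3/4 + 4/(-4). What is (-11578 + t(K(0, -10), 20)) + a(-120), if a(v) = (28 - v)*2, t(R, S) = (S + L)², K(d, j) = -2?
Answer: -174271/16 ≈ -10892.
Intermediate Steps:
L = -¼ (L = 3*(¼) + 4*(-¼) = ¾ - 1 = -¼ ≈ -0.25000)
t(R, S) = (-¼ + S)² (t(R, S) = (S - ¼)² = (-¼ + S)²)
a(v) = 56 - 2*v
(-11578 + t(K(0, -10), 20)) + a(-120) = (-11578 + (-1 + 4*20)²/16) + (56 - 2*(-120)) = (-11578 + (-1 + 80)²/16) + (56 + 240) = (-11578 + (1/16)*79²) + 296 = (-11578 + (1/16)*6241) + 296 = (-11578 + 6241/16) + 296 = -179007/16 + 296 = -174271/16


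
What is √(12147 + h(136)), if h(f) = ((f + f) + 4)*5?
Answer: 9*√167 ≈ 116.31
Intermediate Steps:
h(f) = 20 + 10*f (h(f) = (2*f + 4)*5 = (4 + 2*f)*5 = 20 + 10*f)
√(12147 + h(136)) = √(12147 + (20 + 10*136)) = √(12147 + (20 + 1360)) = √(12147 + 1380) = √13527 = 9*√167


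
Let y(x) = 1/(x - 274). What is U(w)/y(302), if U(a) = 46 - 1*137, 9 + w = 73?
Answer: -2548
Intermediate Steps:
w = 64 (w = -9 + 73 = 64)
y(x) = 1/(-274 + x)
U(a) = -91 (U(a) = 46 - 137 = -91)
U(w)/y(302) = -91/(1/(-274 + 302)) = -91/(1/28) = -91/1/28 = -91*28 = -2548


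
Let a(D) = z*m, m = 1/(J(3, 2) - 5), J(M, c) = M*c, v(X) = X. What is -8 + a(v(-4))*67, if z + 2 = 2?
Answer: -8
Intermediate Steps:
z = 0 (z = -2 + 2 = 0)
m = 1 (m = 1/(3*2 - 5) = 1/(6 - 5) = 1/1 = 1)
a(D) = 0 (a(D) = 0*1 = 0)
-8 + a(v(-4))*67 = -8 + 0*67 = -8 + 0 = -8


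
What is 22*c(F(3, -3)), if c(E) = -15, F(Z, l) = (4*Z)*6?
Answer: -330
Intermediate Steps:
F(Z, l) = 24*Z
22*c(F(3, -3)) = 22*(-15) = -330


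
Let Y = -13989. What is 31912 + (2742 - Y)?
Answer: 48643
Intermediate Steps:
31912 + (2742 - Y) = 31912 + (2742 - 1*(-13989)) = 31912 + (2742 + 13989) = 31912 + 16731 = 48643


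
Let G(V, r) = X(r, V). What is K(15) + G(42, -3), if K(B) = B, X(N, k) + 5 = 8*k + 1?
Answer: 347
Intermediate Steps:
X(N, k) = -4 + 8*k (X(N, k) = -5 + (8*k + 1) = -5 + (1 + 8*k) = -4 + 8*k)
G(V, r) = -4 + 8*V
K(15) + G(42, -3) = 15 + (-4 + 8*42) = 15 + (-4 + 336) = 15 + 332 = 347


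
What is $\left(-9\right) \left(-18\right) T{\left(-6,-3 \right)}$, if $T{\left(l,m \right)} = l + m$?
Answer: $-1458$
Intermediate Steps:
$\left(-9\right) \left(-18\right) T{\left(-6,-3 \right)} = \left(-9\right) \left(-18\right) \left(-6 - 3\right) = 162 \left(-9\right) = -1458$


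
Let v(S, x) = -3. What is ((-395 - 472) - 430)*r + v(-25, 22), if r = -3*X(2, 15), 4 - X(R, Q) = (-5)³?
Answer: 501936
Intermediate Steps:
X(R, Q) = 129 (X(R, Q) = 4 - 1*(-5)³ = 4 - 1*(-125) = 4 + 125 = 129)
r = -387 (r = -3*129 = -387)
((-395 - 472) - 430)*r + v(-25, 22) = ((-395 - 472) - 430)*(-387) - 3 = (-867 - 430)*(-387) - 3 = -1297*(-387) - 3 = 501939 - 3 = 501936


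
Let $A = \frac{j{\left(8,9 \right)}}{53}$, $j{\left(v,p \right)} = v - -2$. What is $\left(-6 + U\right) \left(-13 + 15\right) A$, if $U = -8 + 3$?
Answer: $- \frac{220}{53} \approx -4.1509$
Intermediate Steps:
$U = -5$
$j{\left(v,p \right)} = 2 + v$ ($j{\left(v,p \right)} = v + 2 = 2 + v$)
$A = \frac{10}{53}$ ($A = \frac{2 + 8}{53} = 10 \cdot \frac{1}{53} = \frac{10}{53} \approx 0.18868$)
$\left(-6 + U\right) \left(-13 + 15\right) A = \left(-6 - 5\right) \left(-13 + 15\right) \frac{10}{53} = \left(-11\right) 2 \cdot \frac{10}{53} = \left(-22\right) \frac{10}{53} = - \frac{220}{53}$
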